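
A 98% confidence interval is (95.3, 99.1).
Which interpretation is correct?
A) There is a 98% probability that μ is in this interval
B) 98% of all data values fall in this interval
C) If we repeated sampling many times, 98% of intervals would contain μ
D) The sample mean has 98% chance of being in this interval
C

A) Wrong — μ is fixed; the randomness lives in the interval, not in μ.
B) Wrong — a CI is about the parameter μ, not individual data values.
C) Correct — this is the frequentist long-run coverage interpretation.
D) Wrong — x̄ is observed and sits in the interval by construction.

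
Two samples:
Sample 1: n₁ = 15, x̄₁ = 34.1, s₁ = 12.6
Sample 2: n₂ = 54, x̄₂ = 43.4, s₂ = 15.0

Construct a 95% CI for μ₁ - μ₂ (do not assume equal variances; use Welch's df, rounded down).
(-17.20, -1.40)

Difference: x̄₁ - x̄₂ = -9.30
SE = √(s₁²/n₁ + s₂²/n₂) = √(12.6²/15 + 15.0²/54) = 3.8407
df = 26.12 → 26 (Welch–Satterthwaite, rounded down)
t* = 2.056

CI: -9.30 ± 2.056 · 3.8407 = -9.30 ± 7.90 = (-17.20, -1.40)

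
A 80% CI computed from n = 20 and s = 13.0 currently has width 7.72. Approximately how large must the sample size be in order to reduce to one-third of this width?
n ≈ 180

CI width ∝ 1/√n
To reduce width by factor 3, need √n to grow by 3 → need 3² = 9 times as many samples.

Current: n = 20, width = 7.72
New: n = 180, width ≈ 2.49

Width reduced by factor of 7.72/2.49 = 3.10.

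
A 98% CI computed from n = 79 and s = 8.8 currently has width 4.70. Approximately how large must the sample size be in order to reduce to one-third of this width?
n ≈ 711

CI width ∝ 1/√n
To reduce width by factor 3, need √n to grow by 3 → need 3² = 9 times as many samples.

Current: n = 79, width = 4.70
New: n = 711, width ≈ 1.54

Width reduced by factor of 4.70/1.54 = 3.05.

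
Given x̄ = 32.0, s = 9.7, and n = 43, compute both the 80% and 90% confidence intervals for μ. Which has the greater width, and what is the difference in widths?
90% CI is wider by 1.13

df = 42
80% CI: t* = 1.302, (30.07, 33.93), width = 2 · t* · s/√n = 3.85
90% CI: t* = 1.682, (29.51, 34.49), width = 2 · t* · s/√n = 4.98

The 90% CI is wider by 4.98 - 3.85 = 1.13.
Higher confidence requires a wider interval.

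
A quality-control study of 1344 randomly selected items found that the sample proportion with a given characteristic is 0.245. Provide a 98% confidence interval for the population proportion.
(0.218, 0.272)

Proportion CI:
SE = √(p̂(1-p̂)/n) = √(0.245 · 0.755 / 1344) = 0.01173

z* = 2.326
Margin = z* · SE = 2.326 · 0.01173 = 0.0273

CI: 0.245 ± 0.0273 = (0.218, 0.272)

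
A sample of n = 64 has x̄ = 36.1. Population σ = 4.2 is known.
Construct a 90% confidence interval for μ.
(35.24, 36.96)

z-interval (σ known):
z* = 1.645 for 90% confidence

Margin of error = z* · σ/√n = 1.645 · 4.2/√64 = 0.86

CI: (36.1 - 0.86, 36.1 + 0.86) = (35.24, 36.96)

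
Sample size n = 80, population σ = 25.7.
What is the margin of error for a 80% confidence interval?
Margin of error = 3.68

Margin of error = z* · σ/√n
= 1.282 · 25.7/√80
= 1.282 · 25.7/8.9443
= 3.68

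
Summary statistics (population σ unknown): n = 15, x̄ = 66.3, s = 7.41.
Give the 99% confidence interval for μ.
(60.60, 72.00)

t-interval (σ unknown):
df = n - 1 = 14
t* = 2.977 for 99% confidence

Margin of error = t* · s/√n = 2.977 · 7.41/√15 = 5.70

CI: (60.60, 72.00)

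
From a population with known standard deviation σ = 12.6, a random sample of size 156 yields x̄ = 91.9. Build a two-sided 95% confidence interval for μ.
(89.92, 93.88)

z-interval (σ known):
z* = 1.960 for 95% confidence

Margin of error = z* · σ/√n = 1.960 · 12.6/√156 = 1.98

CI: (91.9 - 1.98, 91.9 + 1.98) = (89.92, 93.88)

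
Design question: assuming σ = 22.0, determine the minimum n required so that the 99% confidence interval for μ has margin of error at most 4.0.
n ≥ 201

For margin E ≤ 4.0:
n ≥ (z* · σ / E)²
n ≥ (2.576 · 22.0 / 4.0)²
n ≥ 200.73

Minimum n = 201 (rounding up)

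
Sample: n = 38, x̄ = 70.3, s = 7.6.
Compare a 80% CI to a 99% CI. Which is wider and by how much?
99% CI is wider by 3.47

df = 37
80% CI: t* = 1.305, (68.69, 71.91), width = 2 · t* · s/√n = 3.22
99% CI: t* = 2.715, (66.95, 73.65), width = 2 · t* · s/√n = 6.69

The 99% CI is wider by 6.69 - 3.22 = 3.47.
Higher confidence requires a wider interval.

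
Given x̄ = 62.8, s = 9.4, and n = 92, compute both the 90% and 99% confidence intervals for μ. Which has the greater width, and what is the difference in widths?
99% CI is wider by 1.90

df = 91
90% CI: t* = 1.662, (61.17, 64.43), width = 2 · t* · s/√n = 3.26
99% CI: t* = 2.631, (60.22, 65.38), width = 2 · t* · s/√n = 5.16

The 99% CI is wider by 5.16 - 3.26 = 1.90.
Higher confidence requires a wider interval.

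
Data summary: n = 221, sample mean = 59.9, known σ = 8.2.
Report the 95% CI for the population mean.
(58.82, 60.98)

z-interval (σ known):
z* = 1.960 for 95% confidence

Margin of error = z* · σ/√n = 1.960 · 8.2/√221 = 1.08

CI: (59.9 - 1.08, 59.9 + 1.08) = (58.82, 60.98)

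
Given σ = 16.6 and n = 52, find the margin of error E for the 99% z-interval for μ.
Margin of error = 5.93

Margin of error = z* · σ/√n
= 2.576 · 16.6/√52
= 2.576 · 16.6/7.2111
= 5.93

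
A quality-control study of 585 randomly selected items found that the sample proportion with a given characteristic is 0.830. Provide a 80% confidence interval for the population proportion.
(0.810, 0.850)

Proportion CI:
SE = √(p̂(1-p̂)/n) = √(0.830 · 0.170 / 585) = 0.01553

z* = 1.282
Margin = z* · SE = 1.282 · 0.01553 = 0.0199

CI: 0.830 ± 0.0199 = (0.810, 0.850)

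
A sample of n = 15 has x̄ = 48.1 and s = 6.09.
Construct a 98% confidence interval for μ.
(43.97, 52.23)

t-interval (σ unknown):
df = n - 1 = 14
t* = 2.624 for 98% confidence

Margin of error = t* · s/√n = 2.624 · 6.09/√15 = 4.13

CI: (43.97, 52.23)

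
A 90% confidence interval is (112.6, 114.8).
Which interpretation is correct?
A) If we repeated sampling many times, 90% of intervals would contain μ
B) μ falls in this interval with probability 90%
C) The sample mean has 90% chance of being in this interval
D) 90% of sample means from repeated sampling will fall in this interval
A

A) Correct — this is the frequentist long-run coverage interpretation.
B) Wrong — μ is fixed; the randomness lives in the interval, not in μ.
C) Wrong — x̄ is observed and sits in the interval by construction.
D) Wrong — coverage applies to intervals containing μ, not to future x̄ values.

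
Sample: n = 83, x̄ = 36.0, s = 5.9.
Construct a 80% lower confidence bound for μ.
μ ≥ 35.45

Lower bound (one-sided):
t* = 0.846 (one-sided for 80%)
Lower bound = x̄ - t* · s/√n = 36.0 - 0.846 · 5.9/√83 = 35.45

We are 80% confident that μ ≥ 35.45.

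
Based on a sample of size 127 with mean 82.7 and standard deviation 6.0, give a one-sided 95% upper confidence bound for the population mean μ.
μ ≤ 83.58

Upper bound (one-sided):
t* = 1.657 (one-sided for 95%)
Upper bound = x̄ + t* · s/√n = 82.7 + 1.657 · 6.0/√127 = 83.58

We are 95% confident that μ ≤ 83.58.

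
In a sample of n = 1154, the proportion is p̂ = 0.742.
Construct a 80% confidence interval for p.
(0.725, 0.759)

Proportion CI:
SE = √(p̂(1-p̂)/n) = √(0.742 · 0.258 / 1154) = 0.01288

z* = 1.282
Margin = z* · SE = 1.282 · 0.01288 = 0.0165

CI: 0.742 ± 0.0165 = (0.725, 0.759)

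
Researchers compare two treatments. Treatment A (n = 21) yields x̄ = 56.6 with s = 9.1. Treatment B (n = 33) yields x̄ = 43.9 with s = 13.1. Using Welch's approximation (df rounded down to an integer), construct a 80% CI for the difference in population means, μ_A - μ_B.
(8.78, 16.62)

Difference: x̄₁ - x̄₂ = 12.70
SE = √(s₁²/n₁ + s₂²/n₂) = √(9.1²/21 + 13.1²/33) = 3.0238
df = 51.53 → 51 (Welch–Satterthwaite, rounded down)
t* = 1.298

CI: 12.70 ± 1.298 · 3.0238 = 12.70 ± 3.92 = (8.78, 16.62)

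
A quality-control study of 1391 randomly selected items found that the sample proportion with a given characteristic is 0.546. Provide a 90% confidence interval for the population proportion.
(0.524, 0.568)

Proportion CI:
SE = √(p̂(1-p̂)/n) = √(0.546 · 0.454 / 1391) = 0.01335

z* = 1.645
Margin = z* · SE = 1.645 · 0.01335 = 0.0220

CI: 0.546 ± 0.0220 = (0.524, 0.568)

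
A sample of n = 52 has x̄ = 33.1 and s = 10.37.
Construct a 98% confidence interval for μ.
(29.65, 36.55)

t-interval (σ unknown):
df = n - 1 = 51
t* = 2.402 for 98% confidence

Margin of error = t* · s/√n = 2.402 · 10.37/√52 = 3.45

CI: (29.65, 36.55)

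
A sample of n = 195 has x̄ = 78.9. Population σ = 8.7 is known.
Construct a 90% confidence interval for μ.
(77.88, 79.92)

z-interval (σ known):
z* = 1.645 for 90% confidence

Margin of error = z* · σ/√n = 1.645 · 8.7/√195 = 1.02

CI: (78.9 - 1.02, 78.9 + 1.02) = (77.88, 79.92)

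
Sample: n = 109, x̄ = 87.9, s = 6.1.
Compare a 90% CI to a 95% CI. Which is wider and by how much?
95% CI is wider by 0.38

df = 108
90% CI: t* = 1.659, (86.93, 88.87), width = 2 · t* · s/√n = 1.94
95% CI: t* = 1.982, (86.74, 89.06), width = 2 · t* · s/√n = 2.32

The 95% CI is wider by 2.32 - 1.94 = 0.38.
Higher confidence requires a wider interval.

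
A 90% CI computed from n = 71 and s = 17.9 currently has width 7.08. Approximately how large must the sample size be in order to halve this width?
n ≈ 284

CI width ∝ 1/√n
To reduce width by factor 2, need √n to grow by 2 → need 2² = 4 times as many samples.

Current: n = 71, width = 7.08
New: n = 284, width ≈ 3.51

Width reduced by factor of 7.08/3.51 = 2.02.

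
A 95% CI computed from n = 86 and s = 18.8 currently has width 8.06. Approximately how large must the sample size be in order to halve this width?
n ≈ 344

CI width ∝ 1/√n
To reduce width by factor 2, need √n to grow by 2 → need 2² = 4 times as many samples.

Current: n = 86, width = 8.06
New: n = 344, width ≈ 3.99

Width reduced by factor of 8.06/3.99 = 2.02.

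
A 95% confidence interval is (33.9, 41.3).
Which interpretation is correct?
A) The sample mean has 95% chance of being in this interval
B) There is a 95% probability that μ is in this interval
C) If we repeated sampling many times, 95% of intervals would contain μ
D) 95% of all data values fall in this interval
C

A) Wrong — x̄ is observed and sits in the interval by construction.
B) Wrong — μ is fixed; the randomness lives in the interval, not in μ.
C) Correct — this is the frequentist long-run coverage interpretation.
D) Wrong — a CI is about the parameter μ, not individual data values.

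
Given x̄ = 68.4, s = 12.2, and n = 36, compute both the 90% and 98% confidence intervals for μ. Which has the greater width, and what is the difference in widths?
98% CI is wider by 3.04

df = 35
90% CI: t* = 1.690, (64.96, 71.84), width = 2 · t* · s/√n = 6.87
98% CI: t* = 2.438, (63.44, 73.36), width = 2 · t* · s/√n = 9.91

The 98% CI is wider by 9.91 - 6.87 = 3.04.
Higher confidence requires a wider interval.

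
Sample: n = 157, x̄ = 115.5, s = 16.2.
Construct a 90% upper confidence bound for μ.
μ ≤ 117.16

Upper bound (one-sided):
t* = 1.287 (one-sided for 90%)
Upper bound = x̄ + t* · s/√n = 115.5 + 1.287 · 16.2/√157 = 117.16

We are 90% confident that μ ≤ 117.16.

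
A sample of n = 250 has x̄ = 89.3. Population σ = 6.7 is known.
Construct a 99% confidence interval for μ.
(88.21, 90.39)

z-interval (σ known):
z* = 2.576 for 99% confidence

Margin of error = z* · σ/√n = 2.576 · 6.7/√250 = 1.09

CI: (89.3 - 1.09, 89.3 + 1.09) = (88.21, 90.39)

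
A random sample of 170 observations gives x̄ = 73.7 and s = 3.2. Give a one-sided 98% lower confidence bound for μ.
μ ≥ 73.19

Lower bound (one-sided):
t* = 2.070 (one-sided for 98%)
Lower bound = x̄ - t* · s/√n = 73.7 - 2.070 · 3.2/√170 = 73.19

We are 98% confident that μ ≥ 73.19.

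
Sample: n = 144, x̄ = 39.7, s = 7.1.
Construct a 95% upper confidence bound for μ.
μ ≤ 40.68

Upper bound (one-sided):
t* = 1.656 (one-sided for 95%)
Upper bound = x̄ + t* · s/√n = 39.7 + 1.656 · 7.1/√144 = 40.68

We are 95% confident that μ ≤ 40.68.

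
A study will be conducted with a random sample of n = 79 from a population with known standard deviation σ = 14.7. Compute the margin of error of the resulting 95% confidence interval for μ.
Margin of error = 3.24

Margin of error = z* · σ/√n
= 1.960 · 14.7/√79
= 1.960 · 14.7/8.8882
= 3.24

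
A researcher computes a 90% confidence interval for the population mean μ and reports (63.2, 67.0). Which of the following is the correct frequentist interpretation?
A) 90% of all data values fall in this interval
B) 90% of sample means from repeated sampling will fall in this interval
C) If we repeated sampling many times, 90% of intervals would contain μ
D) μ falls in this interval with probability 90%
C

A) Wrong — a CI is about the parameter μ, not individual data values.
B) Wrong — coverage applies to intervals containing μ, not to future x̄ values.
C) Correct — this is the frequentist long-run coverage interpretation.
D) Wrong — μ is fixed; the randomness lives in the interval, not in μ.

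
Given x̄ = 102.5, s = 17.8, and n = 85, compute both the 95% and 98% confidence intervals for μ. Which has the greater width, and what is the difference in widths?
98% CI is wider by 1.48

df = 84
95% CI: t* = 1.989, (98.66, 106.34), width = 2 · t* · s/√n = 7.68
98% CI: t* = 2.372, (97.92, 107.08), width = 2 · t* · s/√n = 9.16

The 98% CI is wider by 9.16 - 7.68 = 1.48.
Higher confidence requires a wider interval.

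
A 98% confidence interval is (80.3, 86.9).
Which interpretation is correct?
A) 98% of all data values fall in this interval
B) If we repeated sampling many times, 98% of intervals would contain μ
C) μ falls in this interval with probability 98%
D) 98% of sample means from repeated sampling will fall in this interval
B

A) Wrong — a CI is about the parameter μ, not individual data values.
B) Correct — this is the frequentist long-run coverage interpretation.
C) Wrong — μ is fixed; the randomness lives in the interval, not in μ.
D) Wrong — coverage applies to intervals containing μ, not to future x̄ values.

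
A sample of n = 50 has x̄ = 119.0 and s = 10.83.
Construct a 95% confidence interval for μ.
(115.92, 122.08)

t-interval (σ unknown):
df = n - 1 = 49
t* = 2.010 for 95% confidence

Margin of error = t* · s/√n = 2.010 · 10.83/√50 = 3.08

CI: (115.92, 122.08)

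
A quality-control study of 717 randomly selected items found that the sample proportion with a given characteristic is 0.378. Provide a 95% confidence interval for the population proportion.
(0.343, 0.413)

Proportion CI:
SE = √(p̂(1-p̂)/n) = √(0.378 · 0.622 / 717) = 0.01811

z* = 1.960
Margin = z* · SE = 1.960 · 0.01811 = 0.0355

CI: 0.378 ± 0.0355 = (0.343, 0.413)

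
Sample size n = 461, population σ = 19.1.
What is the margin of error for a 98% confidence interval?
Margin of error = 2.07

Margin of error = z* · σ/√n
= 2.326 · 19.1/√461
= 2.326 · 19.1/21.4709
= 2.07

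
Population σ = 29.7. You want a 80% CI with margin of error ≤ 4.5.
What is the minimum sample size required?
n ≥ 72

For margin E ≤ 4.5:
n ≥ (z* · σ / E)²
n ≥ (1.282 · 29.7 / 4.5)²
n ≥ 71.59

Minimum n = 72 (rounding up)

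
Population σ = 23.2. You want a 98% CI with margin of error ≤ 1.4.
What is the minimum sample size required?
n ≥ 1486

For margin E ≤ 1.4:
n ≥ (z* · σ / E)²
n ≥ (2.326 · 23.2 / 1.4)²
n ≥ 1485.73

Minimum n = 1486 (rounding up)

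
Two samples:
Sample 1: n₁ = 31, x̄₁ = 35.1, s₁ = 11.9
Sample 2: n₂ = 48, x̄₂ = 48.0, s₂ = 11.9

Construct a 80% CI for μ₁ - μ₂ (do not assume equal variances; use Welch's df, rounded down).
(-16.45, -9.35)

Difference: x̄₁ - x̄₂ = -12.90
SE = √(s₁²/n₁ + s₂²/n₂) = √(11.9²/31 + 11.9²/48) = 2.7419
df = 64.18 → 64 (Welch–Satterthwaite, rounded down)
t* = 1.295

CI: -12.90 ± 1.295 · 2.7419 = -12.90 ± 3.55 = (-16.45, -9.35)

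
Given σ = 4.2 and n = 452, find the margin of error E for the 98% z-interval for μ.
Margin of error = 0.46

Margin of error = z* · σ/√n
= 2.326 · 4.2/√452
= 2.326 · 4.2/21.2603
= 0.46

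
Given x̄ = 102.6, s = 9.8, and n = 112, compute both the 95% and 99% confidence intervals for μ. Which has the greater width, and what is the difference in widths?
99% CI is wider by 1.18

df = 111
95% CI: t* = 1.982, (100.76, 104.44), width = 2 · t* · s/√n = 3.67
99% CI: t* = 2.621, (100.17, 105.03), width = 2 · t* · s/√n = 4.85

The 99% CI is wider by 4.85 - 3.67 = 1.18.
Higher confidence requires a wider interval.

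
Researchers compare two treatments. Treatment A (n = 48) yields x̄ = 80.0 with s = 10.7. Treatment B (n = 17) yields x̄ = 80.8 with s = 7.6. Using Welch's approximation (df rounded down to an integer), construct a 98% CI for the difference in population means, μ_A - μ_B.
(-6.63, 5.03)

Difference: x̄₁ - x̄₂ = -0.80
SE = √(s₁²/n₁ + s₂²/n₂) = √(10.7²/48 + 7.6²/17) = 2.4048
df = 39.69 → 39 (Welch–Satterthwaite, rounded down)
t* = 2.426

CI: -0.80 ± 2.426 · 2.4048 = -0.80 ± 5.83 = (-6.63, 5.03)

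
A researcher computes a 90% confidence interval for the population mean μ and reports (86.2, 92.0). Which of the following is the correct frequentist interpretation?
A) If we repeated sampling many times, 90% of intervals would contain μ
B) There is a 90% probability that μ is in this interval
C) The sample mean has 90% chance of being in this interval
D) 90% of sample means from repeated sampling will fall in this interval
A

A) Correct — this is the frequentist long-run coverage interpretation.
B) Wrong — μ is fixed; the randomness lives in the interval, not in μ.
C) Wrong — x̄ is observed and sits in the interval by construction.
D) Wrong — coverage applies to intervals containing μ, not to future x̄ values.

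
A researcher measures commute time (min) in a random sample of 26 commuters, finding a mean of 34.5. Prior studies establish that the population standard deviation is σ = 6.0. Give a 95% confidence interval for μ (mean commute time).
(32.19, 36.81)

z-interval (σ known):
z* = 1.960 for 95% confidence

Margin of error = z* · σ/√n = 1.960 · 6.0/√26 = 2.31

CI: (34.5 - 2.31, 34.5 + 2.31) = (32.19, 36.81)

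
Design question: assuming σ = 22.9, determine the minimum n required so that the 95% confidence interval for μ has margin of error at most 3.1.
n ≥ 210

For margin E ≤ 3.1:
n ≥ (z* · σ / E)²
n ≥ (1.960 · 22.9 / 3.1)²
n ≥ 209.63

Minimum n = 210 (rounding up)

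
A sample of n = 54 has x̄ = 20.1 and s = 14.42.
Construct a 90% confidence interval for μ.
(16.82, 23.38)

t-interval (σ unknown):
df = n - 1 = 53
t* = 1.674 for 90% confidence

Margin of error = t* · s/√n = 1.674 · 14.42/√54 = 3.28

CI: (16.82, 23.38)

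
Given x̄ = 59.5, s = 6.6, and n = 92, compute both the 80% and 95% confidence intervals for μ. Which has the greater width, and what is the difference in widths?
95% CI is wider by 0.95

df = 91
80% CI: t* = 1.291, (58.61, 60.39), width = 2 · t* · s/√n = 1.78
95% CI: t* = 1.986, (58.13, 60.87), width = 2 · t* · s/√n = 2.73

The 95% CI is wider by 2.73 - 1.78 = 0.95.
Higher confidence requires a wider interval.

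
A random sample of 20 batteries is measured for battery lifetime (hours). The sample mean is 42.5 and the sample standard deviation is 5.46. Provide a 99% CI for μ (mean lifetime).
(39.01, 45.99)

t-interval (σ unknown):
df = n - 1 = 19
t* = 2.861 for 99% confidence

Margin of error = t* · s/√n = 2.861 · 5.46/√20 = 3.49

CI: (39.01, 45.99)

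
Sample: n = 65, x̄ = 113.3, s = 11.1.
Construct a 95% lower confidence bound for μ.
μ ≥ 111.00

Lower bound (one-sided):
t* = 1.669 (one-sided for 95%)
Lower bound = x̄ - t* · s/√n = 113.3 - 1.669 · 11.1/√65 = 111.00

We are 95% confident that μ ≥ 111.00.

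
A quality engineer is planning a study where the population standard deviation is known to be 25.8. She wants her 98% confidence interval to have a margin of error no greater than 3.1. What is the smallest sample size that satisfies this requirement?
n ≥ 375

For margin E ≤ 3.1:
n ≥ (z* · σ / E)²
n ≥ (2.326 · 25.8 / 3.1)²
n ≥ 374.74

Minimum n = 375 (rounding up)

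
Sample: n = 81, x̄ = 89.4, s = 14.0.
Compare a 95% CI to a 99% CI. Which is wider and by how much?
99% CI is wider by 2.02

df = 80
95% CI: t* = 1.990, (86.30, 92.50), width = 2 · t* · s/√n = 6.19
99% CI: t* = 2.639, (85.29, 93.51), width = 2 · t* · s/√n = 8.21

The 99% CI is wider by 8.21 - 6.19 = 2.02.
Higher confidence requires a wider interval.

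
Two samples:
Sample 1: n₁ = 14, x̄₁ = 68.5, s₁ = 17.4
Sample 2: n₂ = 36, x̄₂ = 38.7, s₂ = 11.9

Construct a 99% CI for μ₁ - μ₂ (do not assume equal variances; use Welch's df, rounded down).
(15.15, 44.45)

Difference: x̄₁ - x̄₂ = 29.80
SE = √(s₁²/n₁ + s₂²/n₂) = √(17.4²/14 + 11.9²/36) = 5.0556
df = 17.94 → 17 (Welch–Satterthwaite, rounded down)
t* = 2.898

CI: 29.80 ± 2.898 · 5.0556 = 29.80 ± 14.65 = (15.15, 44.45)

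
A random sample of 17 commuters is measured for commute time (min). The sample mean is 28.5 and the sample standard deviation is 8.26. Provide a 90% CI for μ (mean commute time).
(25.00, 32.00)

t-interval (σ unknown):
df = n - 1 = 16
t* = 1.746 for 90% confidence

Margin of error = t* · s/√n = 1.746 · 8.26/√17 = 3.50

CI: (25.00, 32.00)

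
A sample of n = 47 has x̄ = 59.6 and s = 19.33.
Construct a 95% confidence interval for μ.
(53.92, 65.28)

t-interval (σ unknown):
df = n - 1 = 46
t* = 2.013 for 95% confidence

Margin of error = t* · s/√n = 2.013 · 19.33/√47 = 5.68

CI: (53.92, 65.28)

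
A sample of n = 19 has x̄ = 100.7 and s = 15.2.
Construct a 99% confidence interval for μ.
(90.66, 110.74)

t-interval (σ unknown):
df = n - 1 = 18
t* = 2.878 for 99% confidence

Margin of error = t* · s/√n = 2.878 · 15.2/√19 = 10.04

CI: (90.66, 110.74)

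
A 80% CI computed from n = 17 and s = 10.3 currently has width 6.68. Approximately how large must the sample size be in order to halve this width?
n ≈ 68

CI width ∝ 1/√n
To reduce width by factor 2, need √n to grow by 2 → need 2² = 4 times as many samples.

Current: n = 17, width = 6.68
New: n = 68, width ≈ 3.23

Width reduced by factor of 6.68/3.23 = 2.07.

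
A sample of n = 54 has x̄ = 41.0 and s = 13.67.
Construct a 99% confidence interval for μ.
(36.03, 45.97)

t-interval (σ unknown):
df = n - 1 = 53
t* = 2.672 for 99% confidence

Margin of error = t* · s/√n = 2.672 · 13.67/√54 = 4.97

CI: (36.03, 45.97)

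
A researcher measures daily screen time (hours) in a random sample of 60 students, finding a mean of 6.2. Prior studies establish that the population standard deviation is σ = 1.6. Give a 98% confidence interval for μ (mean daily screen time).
(5.72, 6.68)

z-interval (σ known):
z* = 2.326 for 98% confidence

Margin of error = z* · σ/√n = 2.326 · 1.6/√60 = 0.48

CI: (6.2 - 0.48, 6.2 + 0.48) = (5.72, 6.68)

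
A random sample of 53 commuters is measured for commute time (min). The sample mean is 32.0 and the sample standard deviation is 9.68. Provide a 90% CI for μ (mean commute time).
(29.77, 34.23)

t-interval (σ unknown):
df = n - 1 = 52
t* = 1.675 for 90% confidence

Margin of error = t* · s/√n = 1.675 · 9.68/√53 = 2.23

CI: (29.77, 34.23)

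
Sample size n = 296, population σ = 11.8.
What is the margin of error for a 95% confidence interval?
Margin of error = 1.34

Margin of error = z* · σ/√n
= 1.960 · 11.8/√296
= 1.960 · 11.8/17.2047
= 1.34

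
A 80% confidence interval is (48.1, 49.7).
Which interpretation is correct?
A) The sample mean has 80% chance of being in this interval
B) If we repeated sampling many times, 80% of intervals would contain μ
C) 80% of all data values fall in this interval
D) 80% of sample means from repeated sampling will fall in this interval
B

A) Wrong — x̄ is observed and sits in the interval by construction.
B) Correct — this is the frequentist long-run coverage interpretation.
C) Wrong — a CI is about the parameter μ, not individual data values.
D) Wrong — coverage applies to intervals containing μ, not to future x̄ values.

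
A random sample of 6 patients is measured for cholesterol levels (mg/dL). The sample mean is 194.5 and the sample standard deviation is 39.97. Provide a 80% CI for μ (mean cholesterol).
(170.42, 218.58)

t-interval (σ unknown):
df = n - 1 = 5
t* = 1.476 for 80% confidence

Margin of error = t* · s/√n = 1.476 · 39.97/√6 = 24.08

CI: (170.42, 218.58)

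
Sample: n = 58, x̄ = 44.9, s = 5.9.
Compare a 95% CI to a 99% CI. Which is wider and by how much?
99% CI is wider by 1.03

df = 57
95% CI: t* = 2.002, (43.35, 46.45), width = 2 · t* · s/√n = 3.10
99% CI: t* = 2.665, (42.84, 46.96), width = 2 · t* · s/√n = 4.13

The 99% CI is wider by 4.13 - 3.10 = 1.03.
Higher confidence requires a wider interval.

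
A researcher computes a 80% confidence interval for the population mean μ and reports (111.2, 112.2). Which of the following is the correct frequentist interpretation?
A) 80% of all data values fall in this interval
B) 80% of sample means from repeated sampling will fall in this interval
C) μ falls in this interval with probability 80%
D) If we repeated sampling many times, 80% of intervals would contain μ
D

A) Wrong — a CI is about the parameter μ, not individual data values.
B) Wrong — coverage applies to intervals containing μ, not to future x̄ values.
C) Wrong — μ is fixed; the randomness lives in the interval, not in μ.
D) Correct — this is the frequentist long-run coverage interpretation.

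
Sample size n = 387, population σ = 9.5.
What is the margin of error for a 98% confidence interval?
Margin of error = 1.12

Margin of error = z* · σ/√n
= 2.326 · 9.5/√387
= 2.326 · 9.5/19.6723
= 1.12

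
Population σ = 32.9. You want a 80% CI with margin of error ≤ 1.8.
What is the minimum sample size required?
n ≥ 550

For margin E ≤ 1.8:
n ≥ (z* · σ / E)²
n ≥ (1.282 · 32.9 / 1.8)²
n ≥ 549.06

Minimum n = 550 (rounding up)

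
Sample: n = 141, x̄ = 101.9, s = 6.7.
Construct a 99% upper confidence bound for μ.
μ ≤ 103.23

Upper bound (one-sided):
t* = 2.353 (one-sided for 99%)
Upper bound = x̄ + t* · s/√n = 101.9 + 2.353 · 6.7/√141 = 103.23

We are 99% confident that μ ≤ 103.23.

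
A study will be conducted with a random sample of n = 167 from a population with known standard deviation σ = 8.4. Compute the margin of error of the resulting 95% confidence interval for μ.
Margin of error = 1.27

Margin of error = z* · σ/√n
= 1.960 · 8.4/√167
= 1.960 · 8.4/12.9228
= 1.27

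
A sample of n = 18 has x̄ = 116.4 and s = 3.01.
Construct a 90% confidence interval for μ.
(115.17, 117.63)

t-interval (σ unknown):
df = n - 1 = 17
t* = 1.740 for 90% confidence

Margin of error = t* · s/√n = 1.740 · 3.01/√18 = 1.23

CI: (115.17, 117.63)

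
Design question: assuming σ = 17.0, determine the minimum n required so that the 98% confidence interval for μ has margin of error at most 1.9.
n ≥ 434

For margin E ≤ 1.9:
n ≥ (z* · σ / E)²
n ≥ (2.326 · 17.0 / 1.9)²
n ≥ 433.12

Minimum n = 434 (rounding up)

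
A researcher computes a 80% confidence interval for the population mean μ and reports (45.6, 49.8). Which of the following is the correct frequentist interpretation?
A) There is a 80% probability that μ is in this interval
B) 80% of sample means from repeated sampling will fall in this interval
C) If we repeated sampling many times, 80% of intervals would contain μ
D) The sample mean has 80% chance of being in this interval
C

A) Wrong — μ is fixed; the randomness lives in the interval, not in μ.
B) Wrong — coverage applies to intervals containing μ, not to future x̄ values.
C) Correct — this is the frequentist long-run coverage interpretation.
D) Wrong — x̄ is observed and sits in the interval by construction.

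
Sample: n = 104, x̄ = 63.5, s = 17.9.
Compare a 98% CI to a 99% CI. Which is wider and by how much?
99% CI is wider by 0.91

df = 103
98% CI: t* = 2.363, (59.35, 67.65), width = 2 · t* · s/√n = 8.30
99% CI: t* = 2.624, (58.89, 68.11), width = 2 · t* · s/√n = 9.21

The 99% CI is wider by 9.21 - 8.30 = 0.91.
Higher confidence requires a wider interval.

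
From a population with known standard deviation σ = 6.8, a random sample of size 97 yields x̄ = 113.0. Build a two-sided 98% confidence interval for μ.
(111.39, 114.61)

z-interval (σ known):
z* = 2.326 for 98% confidence

Margin of error = z* · σ/√n = 2.326 · 6.8/√97 = 1.61

CI: (113.0 - 1.61, 113.0 + 1.61) = (111.39, 114.61)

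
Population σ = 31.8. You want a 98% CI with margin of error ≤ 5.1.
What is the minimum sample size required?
n ≥ 211

For margin E ≤ 5.1:
n ≥ (z* · σ / E)²
n ≥ (2.326 · 31.8 / 5.1)²
n ≥ 210.35

Minimum n = 211 (rounding up)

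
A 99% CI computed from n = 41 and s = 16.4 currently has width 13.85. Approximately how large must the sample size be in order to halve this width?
n ≈ 164

CI width ∝ 1/√n
To reduce width by factor 2, need √n to grow by 2 → need 2² = 4 times as many samples.

Current: n = 41, width = 13.85
New: n = 164, width ≈ 6.67

Width reduced by factor of 13.85/6.67 = 2.08.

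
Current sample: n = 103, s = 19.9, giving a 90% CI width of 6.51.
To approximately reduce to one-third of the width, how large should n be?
n ≈ 927

CI width ∝ 1/√n
To reduce width by factor 3, need √n to grow by 3 → need 3² = 9 times as many samples.

Current: n = 103, width = 6.51
New: n = 927, width ≈ 2.15

Width reduced by factor of 6.51/2.15 = 3.03.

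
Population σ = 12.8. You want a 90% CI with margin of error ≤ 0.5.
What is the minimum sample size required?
n ≥ 1774

For margin E ≤ 0.5:
n ≥ (z* · σ / E)²
n ≥ (1.645 · 12.8 / 0.5)²
n ≥ 1773.42

Minimum n = 1774 (rounding up)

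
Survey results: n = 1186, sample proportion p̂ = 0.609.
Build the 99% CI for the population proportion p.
(0.572, 0.646)

Proportion CI:
SE = √(p̂(1-p̂)/n) = √(0.609 · 0.391 / 1186) = 0.01417

z* = 2.576
Margin = z* · SE = 2.576 · 0.01417 = 0.0365

CI: 0.609 ± 0.0365 = (0.572, 0.646)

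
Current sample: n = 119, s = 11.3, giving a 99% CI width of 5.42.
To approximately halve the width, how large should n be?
n ≈ 476

CI width ∝ 1/√n
To reduce width by factor 2, need √n to grow by 2 → need 2² = 4 times as many samples.

Current: n = 119, width = 5.42
New: n = 476, width ≈ 2.68

Width reduced by factor of 5.42/2.68 = 2.02.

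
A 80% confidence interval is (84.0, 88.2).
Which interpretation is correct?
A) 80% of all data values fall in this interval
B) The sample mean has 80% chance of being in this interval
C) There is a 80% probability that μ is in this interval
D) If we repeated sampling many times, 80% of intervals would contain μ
D

A) Wrong — a CI is about the parameter μ, not individual data values.
B) Wrong — x̄ is observed and sits in the interval by construction.
C) Wrong — μ is fixed; the randomness lives in the interval, not in μ.
D) Correct — this is the frequentist long-run coverage interpretation.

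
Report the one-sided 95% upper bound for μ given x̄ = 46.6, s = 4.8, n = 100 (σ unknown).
μ ≤ 47.40

Upper bound (one-sided):
t* = 1.660 (one-sided for 95%)
Upper bound = x̄ + t* · s/√n = 46.6 + 1.660 · 4.8/√100 = 47.40

We are 95% confident that μ ≤ 47.40.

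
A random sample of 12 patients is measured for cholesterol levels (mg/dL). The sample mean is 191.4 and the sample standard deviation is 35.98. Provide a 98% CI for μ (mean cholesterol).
(163.17, 219.63)

t-interval (σ unknown):
df = n - 1 = 11
t* = 2.718 for 98% confidence

Margin of error = t* · s/√n = 2.718 · 35.98/√12 = 28.23

CI: (163.17, 219.63)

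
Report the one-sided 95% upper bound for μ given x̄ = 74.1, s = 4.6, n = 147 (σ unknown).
μ ≤ 74.73

Upper bound (one-sided):
t* = 1.655 (one-sided for 95%)
Upper bound = x̄ + t* · s/√n = 74.1 + 1.655 · 4.6/√147 = 74.73

We are 95% confident that μ ≤ 74.73.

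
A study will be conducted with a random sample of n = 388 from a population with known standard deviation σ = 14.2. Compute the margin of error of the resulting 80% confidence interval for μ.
Margin of error = 0.92

Margin of error = z* · σ/√n
= 1.282 · 14.2/√388
= 1.282 · 14.2/19.6977
= 0.92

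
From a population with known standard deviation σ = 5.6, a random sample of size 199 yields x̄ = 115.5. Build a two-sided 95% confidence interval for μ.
(114.72, 116.28)

z-interval (σ known):
z* = 1.960 for 95% confidence

Margin of error = z* · σ/√n = 1.960 · 5.6/√199 = 0.78

CI: (115.5 - 0.78, 115.5 + 0.78) = (114.72, 116.28)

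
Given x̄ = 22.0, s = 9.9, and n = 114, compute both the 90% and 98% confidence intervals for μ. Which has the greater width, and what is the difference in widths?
98% CI is wider by 1.31

df = 113
90% CI: t* = 1.658, (20.46, 23.54), width = 2 · t* · s/√n = 3.07
98% CI: t* = 2.360, (19.81, 24.19), width = 2 · t* · s/√n = 4.38

The 98% CI is wider by 4.38 - 3.07 = 1.31.
Higher confidence requires a wider interval.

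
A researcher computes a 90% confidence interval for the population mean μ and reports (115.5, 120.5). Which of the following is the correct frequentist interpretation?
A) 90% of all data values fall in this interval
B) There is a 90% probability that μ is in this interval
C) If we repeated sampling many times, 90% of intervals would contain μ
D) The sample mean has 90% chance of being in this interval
C

A) Wrong — a CI is about the parameter μ, not individual data values.
B) Wrong — μ is fixed; the randomness lives in the interval, not in μ.
C) Correct — this is the frequentist long-run coverage interpretation.
D) Wrong — x̄ is observed and sits in the interval by construction.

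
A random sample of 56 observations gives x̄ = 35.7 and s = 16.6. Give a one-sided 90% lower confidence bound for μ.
μ ≥ 32.82

Lower bound (one-sided):
t* = 1.297 (one-sided for 90%)
Lower bound = x̄ - t* · s/√n = 35.7 - 1.297 · 16.6/√56 = 32.82

We are 90% confident that μ ≥ 32.82.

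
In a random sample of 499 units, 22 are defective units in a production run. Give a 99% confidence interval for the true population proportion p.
(0.020, 0.068)

Proportion CI:
p̂ = 22/499 = 0.04409
SE = √(p̂(1-p̂)/n) = √(0.04409 · 0.95591 / 499) = 0.00919

z* = 2.576
Margin = z* · SE = 2.576 · 0.00919 = 0.0237

CI: 0.04409 ± 0.0237 = (0.020, 0.068)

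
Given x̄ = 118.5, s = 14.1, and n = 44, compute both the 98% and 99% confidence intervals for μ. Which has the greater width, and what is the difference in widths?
99% CI is wider by 1.19

df = 43
98% CI: t* = 2.416, (113.36, 123.64), width = 2 · t* · s/√n = 10.27
99% CI: t* = 2.695, (112.77, 124.23), width = 2 · t* · s/√n = 11.46

The 99% CI is wider by 11.46 - 10.27 = 1.19.
Higher confidence requires a wider interval.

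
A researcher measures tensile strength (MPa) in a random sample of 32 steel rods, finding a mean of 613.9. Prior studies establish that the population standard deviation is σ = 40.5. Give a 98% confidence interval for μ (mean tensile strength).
(597.25, 630.55)

z-interval (σ known):
z* = 2.326 for 98% confidence

Margin of error = z* · σ/√n = 2.326 · 40.5/√32 = 16.65

CI: (613.9 - 16.65, 613.9 + 16.65) = (597.25, 630.55)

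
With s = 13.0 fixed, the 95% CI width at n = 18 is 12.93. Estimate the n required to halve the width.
n ≈ 72

CI width ∝ 1/√n
To reduce width by factor 2, need √n to grow by 2 → need 2² = 4 times as many samples.

Current: n = 18, width = 12.93
New: n = 72, width ≈ 6.11

Width reduced by factor of 12.93/6.11 = 2.12.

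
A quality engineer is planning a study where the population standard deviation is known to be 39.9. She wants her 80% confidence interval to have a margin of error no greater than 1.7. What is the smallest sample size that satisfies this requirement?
n ≥ 906

For margin E ≤ 1.7:
n ≥ (z* · σ / E)²
n ≥ (1.282 · 39.9 / 1.7)²
n ≥ 905.37

Minimum n = 906 (rounding up)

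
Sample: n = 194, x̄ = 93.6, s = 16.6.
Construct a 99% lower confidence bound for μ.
μ ≥ 90.80

Lower bound (one-sided):
t* = 2.346 (one-sided for 99%)
Lower bound = x̄ - t* · s/√n = 93.6 - 2.346 · 16.6/√194 = 90.80

We are 99% confident that μ ≥ 90.80.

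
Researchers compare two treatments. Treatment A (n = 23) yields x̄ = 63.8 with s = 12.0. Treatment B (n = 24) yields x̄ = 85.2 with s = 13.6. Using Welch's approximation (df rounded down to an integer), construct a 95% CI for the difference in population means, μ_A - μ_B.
(-28.93, -13.87)

Difference: x̄₁ - x̄₂ = -21.40
SE = √(s₁²/n₁ + s₂²/n₂) = √(12.0²/23 + 13.6²/24) = 3.7373
df = 44.70 → 44 (Welch–Satterthwaite, rounded down)
t* = 2.015

CI: -21.40 ± 2.015 · 3.7373 = -21.40 ± 7.53 = (-28.93, -13.87)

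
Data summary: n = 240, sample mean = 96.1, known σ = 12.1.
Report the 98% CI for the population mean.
(94.28, 97.92)

z-interval (σ known):
z* = 2.326 for 98% confidence

Margin of error = z* · σ/√n = 2.326 · 12.1/√240 = 1.82

CI: (96.1 - 1.82, 96.1 + 1.82) = (94.28, 97.92)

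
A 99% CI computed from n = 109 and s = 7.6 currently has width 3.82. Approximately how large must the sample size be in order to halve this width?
n ≈ 436

CI width ∝ 1/√n
To reduce width by factor 2, need √n to grow by 2 → need 2² = 4 times as many samples.

Current: n = 109, width = 3.82
New: n = 436, width ≈ 1.88

Width reduced by factor of 3.82/1.88 = 2.03.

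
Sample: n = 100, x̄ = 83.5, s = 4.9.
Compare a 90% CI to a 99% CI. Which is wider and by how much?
99% CI is wider by 0.94

df = 99
90% CI: t* = 1.660, (82.69, 84.31), width = 2 · t* · s/√n = 1.63
99% CI: t* = 2.626, (82.21, 84.79), width = 2 · t* · s/√n = 2.57

The 99% CI is wider by 2.57 - 1.63 = 0.94.
Higher confidence requires a wider interval.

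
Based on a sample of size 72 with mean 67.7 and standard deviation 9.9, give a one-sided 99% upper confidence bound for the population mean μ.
μ ≤ 70.48

Upper bound (one-sided):
t* = 2.380 (one-sided for 99%)
Upper bound = x̄ + t* · s/√n = 67.7 + 2.380 · 9.9/√72 = 70.48

We are 99% confident that μ ≤ 70.48.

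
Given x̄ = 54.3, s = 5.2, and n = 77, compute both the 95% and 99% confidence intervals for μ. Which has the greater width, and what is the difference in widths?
99% CI is wider by 0.77

df = 76
95% CI: t* = 1.992, (53.12, 55.48), width = 2 · t* · s/√n = 2.36
99% CI: t* = 2.642, (52.73, 55.87), width = 2 · t* · s/√n = 3.13

The 99% CI is wider by 3.13 - 2.36 = 0.77.
Higher confidence requires a wider interval.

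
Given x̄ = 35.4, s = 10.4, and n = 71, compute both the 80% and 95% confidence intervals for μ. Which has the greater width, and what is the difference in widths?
95% CI is wider by 1.73

df = 70
80% CI: t* = 1.294, (33.80, 37.00), width = 2 · t* · s/√n = 3.19
95% CI: t* = 1.994, (32.94, 37.86), width = 2 · t* · s/√n = 4.92

The 95% CI is wider by 4.92 - 3.19 = 1.73.
Higher confidence requires a wider interval.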